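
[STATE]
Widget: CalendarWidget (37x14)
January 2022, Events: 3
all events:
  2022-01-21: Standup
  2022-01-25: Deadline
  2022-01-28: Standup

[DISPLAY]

             January 2022            
Mo Tu We Th Fr Sa Su                 
                1  2                 
 3  4  5  6  7  8  9                 
10 11 12 13 14 15 16                 
17 18 19 20 21* 22 23                
24 25* 26 27 28* 29 30               
31                                   
                                     
                                     
                                     
                                     
                                     
                                     


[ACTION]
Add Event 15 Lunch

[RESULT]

             January 2022            
Mo Tu We Th Fr Sa Su                 
                1  2                 
 3  4  5  6  7  8  9                 
10 11 12 13 14 15* 16                
17 18 19 20 21* 22 23                
24 25* 26 27 28* 29 30               
31                                   
                                     
                                     
                                     
                                     
                                     
                                     


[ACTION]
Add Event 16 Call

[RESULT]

             January 2022            
Mo Tu We Th Fr Sa Su                 
                1  2                 
 3  4  5  6  7  8  9                 
10 11 12 13 14 15* 16*               
17 18 19 20 21* 22 23                
24 25* 26 27 28* 29 30               
31                                   
                                     
                                     
                                     
                                     
                                     
                                     


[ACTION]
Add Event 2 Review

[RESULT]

             January 2022            
Mo Tu We Th Fr Sa Su                 
                1  2*                
 3  4  5  6  7  8  9                 
10 11 12 13 14 15* 16*               
17 18 19 20 21* 22 23                
24 25* 26 27 28* 29 30               
31                                   
                                     
                                     
                                     
                                     
                                     
                                     


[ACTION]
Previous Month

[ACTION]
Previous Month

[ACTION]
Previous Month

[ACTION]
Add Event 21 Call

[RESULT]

             October 2021            
Mo Tu We Th Fr Sa Su                 
             1  2  3                 
 4  5  6  7  8  9 10                 
11 12 13 14 15 16 17                 
18 19 20 21* 22 23 24                
25 26 27 28 29 30 31                 
                                     
                                     
                                     
                                     
                                     
                                     
                                     


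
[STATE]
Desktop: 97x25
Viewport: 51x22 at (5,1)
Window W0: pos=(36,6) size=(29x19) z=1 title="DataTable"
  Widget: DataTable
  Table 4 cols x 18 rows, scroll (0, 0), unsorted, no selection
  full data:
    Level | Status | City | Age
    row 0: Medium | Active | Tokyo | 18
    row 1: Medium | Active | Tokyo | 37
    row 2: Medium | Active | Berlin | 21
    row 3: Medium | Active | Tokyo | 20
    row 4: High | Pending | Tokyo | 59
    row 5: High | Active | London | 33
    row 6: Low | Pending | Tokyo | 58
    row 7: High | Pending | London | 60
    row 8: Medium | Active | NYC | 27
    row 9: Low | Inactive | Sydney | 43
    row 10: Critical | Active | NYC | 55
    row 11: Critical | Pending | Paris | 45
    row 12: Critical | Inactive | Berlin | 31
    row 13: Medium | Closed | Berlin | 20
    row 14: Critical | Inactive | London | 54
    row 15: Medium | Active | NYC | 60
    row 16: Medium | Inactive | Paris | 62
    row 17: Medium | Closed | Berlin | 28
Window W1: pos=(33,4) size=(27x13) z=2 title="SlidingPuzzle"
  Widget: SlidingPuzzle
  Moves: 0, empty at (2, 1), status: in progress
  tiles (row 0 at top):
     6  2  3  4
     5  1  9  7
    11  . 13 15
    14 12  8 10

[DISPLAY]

                                                   
                                                   
                                                   
                            ┏━━━━━━━━━━━━━━━━━━━━━━
                            ┃ SlidingPuzzle        
                            ┠──────────────────────
                            ┃┌────┬────┬────┬────┐ 
                            ┃│  6 │  2 │  3 │  4 │ 
                            ┃├────┼────┼────┼────┤ 
                            ┃│  5 │  1 │  9 │  7 │ 
                            ┃├────┼────┼────┼────┤ 
                            ┃│ 11 │    │ 13 │ 15 │ 
                            ┃├────┼────┼────┼────┤ 
                            ┃│ 14 │ 12 │  8 │ 10 │ 
                            ┃└────┴────┴────┴────┘ 
                            ┗━━━━━━━━━━━━━━━━━━━━━━
                               ┃Low     │Pending │T
                               ┃High    │Pending │L
                               ┃Medium  │Active  │N
                               ┃Low     │Inactive│S
                               ┃Critical│Active  │N
                               ┃Critical│Pending │P


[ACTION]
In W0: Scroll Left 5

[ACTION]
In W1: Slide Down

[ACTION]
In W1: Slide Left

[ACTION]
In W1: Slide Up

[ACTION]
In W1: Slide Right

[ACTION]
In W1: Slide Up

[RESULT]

                                                   
                                                   
                                                   
                            ┏━━━━━━━━━━━━━━━━━━━━━━
                            ┃ SlidingPuzzle        
                            ┠──────────────────────
                            ┃┌────┬────┬────┬────┐ 
                            ┃│  6 │  2 │  3 │  4 │ 
                            ┃├────┼────┼────┼────┤ 
                            ┃│  5 │  9 │ 13 │  7 │ 
                            ┃├────┼────┼────┼────┤ 
                            ┃│ 11 │ 12 │  1 │ 15 │ 
                            ┃├────┼────┼────┼────┤ 
                            ┃│ 14 │    │  8 │ 10 │ 
                            ┃└────┴────┴────┴────┘ 
                            ┗━━━━━━━━━━━━━━━━━━━━━━
                               ┃Low     │Pending │T
                               ┃High    │Pending │L
                               ┃Medium  │Active  │N
                               ┃Low     │Inactive│S
                               ┃Critical│Active  │N
                               ┃Critical│Pending │P


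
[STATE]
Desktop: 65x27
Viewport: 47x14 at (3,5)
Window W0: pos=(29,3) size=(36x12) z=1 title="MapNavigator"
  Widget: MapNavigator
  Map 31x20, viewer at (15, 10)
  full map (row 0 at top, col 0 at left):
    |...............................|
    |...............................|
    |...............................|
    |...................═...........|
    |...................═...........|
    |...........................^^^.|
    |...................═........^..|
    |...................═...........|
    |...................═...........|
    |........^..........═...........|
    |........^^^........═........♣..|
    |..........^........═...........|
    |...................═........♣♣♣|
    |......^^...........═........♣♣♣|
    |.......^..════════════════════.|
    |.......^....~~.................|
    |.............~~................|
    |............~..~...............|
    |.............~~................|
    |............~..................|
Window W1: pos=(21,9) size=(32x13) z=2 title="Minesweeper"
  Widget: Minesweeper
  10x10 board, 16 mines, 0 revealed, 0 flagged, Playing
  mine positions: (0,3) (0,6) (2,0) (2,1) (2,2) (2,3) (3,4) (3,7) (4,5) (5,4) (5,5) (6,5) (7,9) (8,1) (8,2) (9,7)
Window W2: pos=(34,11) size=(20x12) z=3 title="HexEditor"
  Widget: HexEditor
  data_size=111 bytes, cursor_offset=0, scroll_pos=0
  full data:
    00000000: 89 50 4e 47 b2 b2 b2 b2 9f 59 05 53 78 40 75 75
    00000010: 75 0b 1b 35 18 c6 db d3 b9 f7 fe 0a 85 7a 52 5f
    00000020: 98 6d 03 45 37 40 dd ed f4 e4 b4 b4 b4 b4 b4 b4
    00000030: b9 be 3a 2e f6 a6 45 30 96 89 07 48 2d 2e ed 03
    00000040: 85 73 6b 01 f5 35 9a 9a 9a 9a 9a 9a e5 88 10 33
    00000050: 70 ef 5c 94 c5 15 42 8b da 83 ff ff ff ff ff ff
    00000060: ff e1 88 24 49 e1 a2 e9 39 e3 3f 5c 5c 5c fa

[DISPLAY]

                          ┠────────────────────
                          ┃  ..................
                          ┃  ..................
                          ┃  ..................
                  ┏━━━━━━━━━━━━━━━━━━━━━━━━━━━━
                  ┃ Minesweeper                
                  ┠────────────┏━━━━━━━━━━━━━━━
                  ┃■■■■■■■■■■  ┃ HexEditor     
                  ┃■■■■■■■■■■  ┠───────────────
                  ┃■■■■■■■■■■  ┃00000000  89 50
                  ┃■■■■■■■■■■  ┃00000010  75 0b
                  ┃■■■■■■■■■■  ┃00000020  98 6d
                  ┃■■■■■■■■■■  ┃00000030  b9 be
                  ┃■■■■■■■■■■  ┃00000040  85 73


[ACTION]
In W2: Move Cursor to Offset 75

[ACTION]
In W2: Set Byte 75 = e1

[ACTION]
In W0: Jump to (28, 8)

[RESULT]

                          ┠────────────────────
                          ┃........═...........
                          ┃................^^^.
                          ┃........═........^..
                  ┏━━━━━━━━━━━━━━━━━━━━━━━━━━━━
                  ┃ Minesweeper                
                  ┠────────────┏━━━━━━━━━━━━━━━
                  ┃■■■■■■■■■■  ┃ HexEditor     
                  ┃■■■■■■■■■■  ┠───────────────
                  ┃■■■■■■■■■■  ┃00000000  89 50
                  ┃■■■■■■■■■■  ┃00000010  75 0b
                  ┃■■■■■■■■■■  ┃00000020  98 6d
                  ┃■■■■■■■■■■  ┃00000030  b9 be
                  ┃■■■■■■■■■■  ┃00000040  85 73


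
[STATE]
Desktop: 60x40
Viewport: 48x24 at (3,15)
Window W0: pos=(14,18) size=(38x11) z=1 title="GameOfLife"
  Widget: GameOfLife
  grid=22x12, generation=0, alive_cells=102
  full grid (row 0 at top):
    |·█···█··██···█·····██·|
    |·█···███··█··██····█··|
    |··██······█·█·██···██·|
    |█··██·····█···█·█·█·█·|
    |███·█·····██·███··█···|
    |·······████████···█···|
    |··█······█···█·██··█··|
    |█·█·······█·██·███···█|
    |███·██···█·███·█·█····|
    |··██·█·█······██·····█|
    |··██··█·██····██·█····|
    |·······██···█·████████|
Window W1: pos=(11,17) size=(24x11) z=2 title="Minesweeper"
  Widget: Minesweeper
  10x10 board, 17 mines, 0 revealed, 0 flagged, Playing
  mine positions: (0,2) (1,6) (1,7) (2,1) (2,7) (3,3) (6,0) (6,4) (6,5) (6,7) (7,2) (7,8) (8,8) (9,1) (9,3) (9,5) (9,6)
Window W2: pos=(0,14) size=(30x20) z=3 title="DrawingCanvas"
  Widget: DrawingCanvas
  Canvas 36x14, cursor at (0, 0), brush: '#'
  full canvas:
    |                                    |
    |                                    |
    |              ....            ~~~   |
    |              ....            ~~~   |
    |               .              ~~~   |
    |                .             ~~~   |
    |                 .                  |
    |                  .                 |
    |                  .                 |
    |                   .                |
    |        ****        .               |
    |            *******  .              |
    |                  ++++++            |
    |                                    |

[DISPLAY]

rawingCanvas              ┃                     
──────────────────────────┨                     
                          ┃━━━━┓                
                          ┃    ┃━━━━━━━━━━━━━━━━
            ....          ┃────┨                
            ....          ┃    ┃────────────────
             .            ┃    ┃                
              .           ┃    ┃█·              
               .          ┃    ┃··              
                .         ┃    ┃··              
                .         ┃    ┃··              
                 .        ┃    ┃·█              
      ****        .       ┃━━━━┛··              
          *******  .      ┃━━━━━━━━━━━━━━━━━━━━━
                ++++++    ┃                     
                          ┃                     
                          ┃                     
                          ┃                     
━━━━━━━━━━━━━━━━━━━━━━━━━━┛                     
                                                
                                                
                                                
                                                
                                                


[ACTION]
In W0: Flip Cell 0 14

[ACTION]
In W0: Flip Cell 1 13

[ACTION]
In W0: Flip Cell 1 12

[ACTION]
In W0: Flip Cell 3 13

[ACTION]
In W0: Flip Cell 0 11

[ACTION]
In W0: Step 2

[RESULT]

rawingCanvas              ┃                     
──────────────────────────┨                     
                          ┃━━━━┓                
                          ┃    ┃━━━━━━━━━━━━━━━━
            ....          ┃────┨                
            ....          ┃    ┃────────────────
             .            ┃    ┃                
              .           ┃    ┃··              
               .          ┃    ┃··              
                .         ┃    ┃··              
                .         ┃    ┃··              
                 .        ┃    ┃··              
      ****        .       ┃━━━━┛··              
          *******  .      ┃━━━━━━━━━━━━━━━━━━━━━
                ++++++    ┃                     
                          ┃                     
                          ┃                     
                          ┃                     
━━━━━━━━━━━━━━━━━━━━━━━━━━┛                     
                                                
                                                
                                                
                                                
                                                


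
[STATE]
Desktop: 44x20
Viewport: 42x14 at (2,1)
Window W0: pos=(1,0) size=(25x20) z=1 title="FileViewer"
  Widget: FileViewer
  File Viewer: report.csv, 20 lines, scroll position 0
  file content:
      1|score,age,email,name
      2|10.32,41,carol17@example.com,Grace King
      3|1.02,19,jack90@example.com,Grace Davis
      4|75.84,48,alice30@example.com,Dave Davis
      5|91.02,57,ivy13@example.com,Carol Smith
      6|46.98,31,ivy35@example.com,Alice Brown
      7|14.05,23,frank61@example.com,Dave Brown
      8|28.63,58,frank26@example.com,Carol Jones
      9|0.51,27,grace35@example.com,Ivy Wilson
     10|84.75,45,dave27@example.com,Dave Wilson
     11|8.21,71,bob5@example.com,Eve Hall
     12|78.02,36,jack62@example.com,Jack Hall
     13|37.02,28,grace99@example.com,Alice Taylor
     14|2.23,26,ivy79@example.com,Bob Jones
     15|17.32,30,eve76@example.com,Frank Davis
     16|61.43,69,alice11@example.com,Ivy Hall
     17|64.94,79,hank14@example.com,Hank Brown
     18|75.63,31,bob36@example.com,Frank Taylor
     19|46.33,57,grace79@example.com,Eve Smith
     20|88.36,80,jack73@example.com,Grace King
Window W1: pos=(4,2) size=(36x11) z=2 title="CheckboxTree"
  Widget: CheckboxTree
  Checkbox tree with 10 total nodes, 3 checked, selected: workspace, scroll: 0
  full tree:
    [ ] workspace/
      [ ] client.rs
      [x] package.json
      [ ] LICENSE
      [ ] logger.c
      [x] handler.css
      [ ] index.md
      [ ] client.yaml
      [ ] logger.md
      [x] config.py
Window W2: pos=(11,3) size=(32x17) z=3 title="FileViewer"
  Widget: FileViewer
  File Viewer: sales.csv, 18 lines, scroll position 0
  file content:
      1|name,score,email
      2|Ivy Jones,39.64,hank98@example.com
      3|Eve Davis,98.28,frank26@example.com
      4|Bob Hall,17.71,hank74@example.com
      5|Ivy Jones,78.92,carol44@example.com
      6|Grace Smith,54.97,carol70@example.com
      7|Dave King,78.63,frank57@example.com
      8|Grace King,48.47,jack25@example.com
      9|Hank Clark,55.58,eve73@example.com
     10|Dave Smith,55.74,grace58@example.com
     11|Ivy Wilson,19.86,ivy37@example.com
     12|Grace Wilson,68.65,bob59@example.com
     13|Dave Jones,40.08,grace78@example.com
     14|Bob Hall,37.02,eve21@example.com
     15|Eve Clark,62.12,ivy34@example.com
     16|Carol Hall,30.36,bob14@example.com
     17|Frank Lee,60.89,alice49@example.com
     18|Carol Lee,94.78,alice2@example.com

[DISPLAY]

 FileViewer            ┃                  
──┏━━━━━━━━━━━━━━━━━━━━━━━━━━━━━━━━━━┓    
sc┃ Check┏━━━━━━━━━━━━━━━━━━━━━━━━━━━━━━┓ 
10┠──────┃ FileViewer                   ┃ 
1.┃>[-] w┠──────────────────────────────┨ 
75┃   [ ]┃name,score,email             ▲┃ 
91┃   [x]┃Ivy Jones,39.64,hank98@exampl█┃ 
46┃   [ ]┃Eve Davis,98.28,frank26@examp░┃ 
14┃   [ ]┃Bob Hall,17.71,hank74@example░┃ 
28┃   [x]┃Ivy Jones,78.92,carol44@examp░┃ 
0.┃   [ ]┃Grace Smith,54.97,carol70@exa░┃ 
84┗━━━━━━┃Dave King,78.63,frank57@examp░┃ 
8.21,71,b┃Grace King,48.47,jack25@examp░┃ 
78.02,36,┃Hank Clark,55.58,eve73@exampl░┃ 


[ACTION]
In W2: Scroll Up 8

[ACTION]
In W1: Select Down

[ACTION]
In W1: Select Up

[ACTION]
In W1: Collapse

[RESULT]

 FileViewer            ┃                  
──┏━━━━━━━━━━━━━━━━━━━━━━━━━━━━━━━━━━┓    
sc┃ Check┏━━━━━━━━━━━━━━━━━━━━━━━━━━━━━━┓ 
10┠──────┃ FileViewer                   ┃ 
1.┃>[-] w┠──────────────────────────────┨ 
75┃      ┃name,score,email             ▲┃ 
91┃      ┃Ivy Jones,39.64,hank98@exampl█┃ 
46┃      ┃Eve Davis,98.28,frank26@examp░┃ 
14┃      ┃Bob Hall,17.71,hank74@example░┃ 
28┃      ┃Ivy Jones,78.92,carol44@examp░┃ 
0.┃      ┃Grace Smith,54.97,carol70@exa░┃ 
84┗━━━━━━┃Dave King,78.63,frank57@examp░┃ 
8.21,71,b┃Grace King,48.47,jack25@examp░┃ 
78.02,36,┃Hank Clark,55.58,eve73@exampl░┃ 


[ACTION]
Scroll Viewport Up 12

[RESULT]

━━━━━━━━━━━━━━━━━━━━━━━┓                  
 FileViewer            ┃                  
──┏━━━━━━━━━━━━━━━━━━━━━━━━━━━━━━━━━━┓    
sc┃ Check┏━━━━━━━━━━━━━━━━━━━━━━━━━━━━━━┓ 
10┠──────┃ FileViewer                   ┃ 
1.┃>[-] w┠──────────────────────────────┨ 
75┃      ┃name,score,email             ▲┃ 
91┃      ┃Ivy Jones,39.64,hank98@exampl█┃ 
46┃      ┃Eve Davis,98.28,frank26@examp░┃ 
14┃      ┃Bob Hall,17.71,hank74@example░┃ 
28┃      ┃Ivy Jones,78.92,carol44@examp░┃ 
0.┃      ┃Grace Smith,54.97,carol70@exa░┃ 
84┗━━━━━━┃Dave King,78.63,frank57@examp░┃ 
8.21,71,b┃Grace King,48.47,jack25@examp░┃ 


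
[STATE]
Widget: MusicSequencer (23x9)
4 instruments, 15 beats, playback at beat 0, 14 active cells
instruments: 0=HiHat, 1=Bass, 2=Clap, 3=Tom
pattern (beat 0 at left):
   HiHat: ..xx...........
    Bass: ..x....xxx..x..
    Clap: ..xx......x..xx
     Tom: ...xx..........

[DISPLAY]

      ▼12345678901234  
 HiHat··██···········  
  Bass··█····███··█··  
  Clap··██······█··██  
   Tom···██··········  
                       
                       
                       
                       


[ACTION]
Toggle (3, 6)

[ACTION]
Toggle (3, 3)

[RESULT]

      ▼12345678901234  
 HiHat··██···········  
  Bass··█····███··█··  
  Clap··██······█··██  
   Tom····█·█········  
                       
                       
                       
                       


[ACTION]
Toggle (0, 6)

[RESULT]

      ▼12345678901234  
 HiHat··██··█········  
  Bass··█····███··█··  
  Clap··██······█··██  
   Tom····█·█········  
                       
                       
                       
                       


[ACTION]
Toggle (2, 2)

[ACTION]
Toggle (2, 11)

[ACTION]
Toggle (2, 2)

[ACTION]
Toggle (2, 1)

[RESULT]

      ▼12345678901234  
 HiHat··██··█········  
  Bass··█····███··█··  
  Clap·███······██·██  
   Tom····█·█········  
                       
                       
                       
                       


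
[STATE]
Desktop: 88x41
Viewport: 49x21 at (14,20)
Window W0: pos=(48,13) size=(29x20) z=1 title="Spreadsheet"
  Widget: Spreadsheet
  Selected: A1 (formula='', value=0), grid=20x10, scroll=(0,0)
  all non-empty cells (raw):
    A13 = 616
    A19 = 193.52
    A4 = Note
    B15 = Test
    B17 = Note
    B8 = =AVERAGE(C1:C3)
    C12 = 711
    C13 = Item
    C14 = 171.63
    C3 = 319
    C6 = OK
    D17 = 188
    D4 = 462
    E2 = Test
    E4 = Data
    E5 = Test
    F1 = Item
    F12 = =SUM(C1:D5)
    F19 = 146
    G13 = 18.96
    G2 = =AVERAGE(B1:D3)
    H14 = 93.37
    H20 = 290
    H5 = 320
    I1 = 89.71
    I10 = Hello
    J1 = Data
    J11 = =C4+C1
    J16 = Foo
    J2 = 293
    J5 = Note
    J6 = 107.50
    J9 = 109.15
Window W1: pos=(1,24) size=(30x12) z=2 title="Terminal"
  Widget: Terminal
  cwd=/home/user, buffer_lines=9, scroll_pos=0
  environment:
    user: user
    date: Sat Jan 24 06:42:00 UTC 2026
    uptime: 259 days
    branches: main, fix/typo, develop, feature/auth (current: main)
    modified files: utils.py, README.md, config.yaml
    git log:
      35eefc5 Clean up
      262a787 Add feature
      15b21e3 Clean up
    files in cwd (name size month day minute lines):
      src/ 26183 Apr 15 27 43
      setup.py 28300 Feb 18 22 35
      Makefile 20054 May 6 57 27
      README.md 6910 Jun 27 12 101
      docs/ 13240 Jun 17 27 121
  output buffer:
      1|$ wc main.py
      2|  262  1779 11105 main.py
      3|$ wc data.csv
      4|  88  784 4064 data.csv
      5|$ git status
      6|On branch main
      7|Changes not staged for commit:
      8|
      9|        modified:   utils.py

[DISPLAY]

                                  ┃  2        0  
                                  ┃  3        0  
                                  ┃  4 Note      
                                  ┃  5        0  
━━━━━━━━━━━━━━━━┓                 ┃  6        0  
                ┃                 ┃  7        0  
────────────────┨                 ┃  8        0  
                ┃                 ┃  9        0  
11105 main.py   ┃                 ┃ 10        0  
v               ┃                 ┃ 11        0  
64 data.csv     ┃                 ┃ 12        0  
                ┃                 ┃ 13      616  
in              ┃                 ┗━━━━━━━━━━━━━━
staged for commi┃                                
                ┃                                
━━━━━━━━━━━━━━━━┛                                
                                                 
                                                 
                                                 
                                                 
                                                 


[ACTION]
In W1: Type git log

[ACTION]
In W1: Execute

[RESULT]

                                  ┃  2        0  
                                  ┃  3        0  
                                  ┃  4 Note      
                                  ┃  5        0  
━━━━━━━━━━━━━━━━┓                 ┃  6        0  
                ┃                 ┃  7        0  
────────────────┨                 ┃  8        0  
staged for commi┃                 ┃  9        0  
                ┃                 ┃ 10        0  
fied:   utils.py┃                 ┃ 11        0  
                ┃                 ┃ 12        0  
n up            ┃                 ┃ 13      616  
feature         ┃                 ┗━━━━━━━━━━━━━━
n up            ┃                                
                ┃                                
━━━━━━━━━━━━━━━━┛                                
                                                 
                                                 
                                                 
                                                 
                                                 


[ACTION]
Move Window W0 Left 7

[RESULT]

                           ┃  2        0       0 
                           ┃  3        0       0 
                           ┃  4 Note           0 
                           ┃  5        0       0 
━━━━━━━━━━━━━━━━┓          ┃  6        0       0O
                ┃          ┃  7        0       0 
────────────────┨          ┃  8        0  106.33 
staged for commi┃          ┃  9        0       0 
                ┃          ┃ 10        0       0 
fied:   utils.py┃          ┃ 11        0       0 
                ┃          ┃ 12        0       0 
n up            ┃          ┃ 13      616       0I
feature         ┃          ┗━━━━━━━━━━━━━━━━━━━━━
n up            ┃                                
                ┃                                
━━━━━━━━━━━━━━━━┛                                
                                                 
                                                 
                                                 
                                                 
                                                 


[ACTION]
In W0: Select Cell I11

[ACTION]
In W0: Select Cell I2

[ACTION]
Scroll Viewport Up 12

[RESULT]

                                                 
                                                 
                                                 
                                                 
                                                 
                           ┏━━━━━━━━━━━━━━━━━━━━━
                           ┃ Spreadsheet         
                           ┠─────────────────────
                           ┃I2:                  
                           ┃       A       B     
                           ┃---------------------
                           ┃  1        0       0 
                           ┃  2        0       0 
                           ┃  3        0       0 
                           ┃  4 Note           0 
                           ┃  5        0       0 
━━━━━━━━━━━━━━━━┓          ┃  6        0       0O
                ┃          ┃  7        0       0 
────────────────┨          ┃  8        0  106.33 
staged for commi┃          ┃  9        0       0 
                ┃          ┃ 10        0       0 


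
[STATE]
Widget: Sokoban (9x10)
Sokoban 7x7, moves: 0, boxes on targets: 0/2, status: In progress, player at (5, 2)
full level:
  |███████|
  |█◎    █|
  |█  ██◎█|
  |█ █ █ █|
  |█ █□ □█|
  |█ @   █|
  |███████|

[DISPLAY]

███████  
█◎    █  
█  ██◎█  
█ █ █ █  
█ █□ □█  
█ @   █  
███████  
Moves: 0 
         
         


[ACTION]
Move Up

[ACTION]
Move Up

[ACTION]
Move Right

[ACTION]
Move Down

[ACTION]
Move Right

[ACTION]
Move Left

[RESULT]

███████  
█◎    █  
█  ██◎█  
█ █ █ █  
█ █□ □█  
█  @  █  
███████  
Moves: 3 
         
         


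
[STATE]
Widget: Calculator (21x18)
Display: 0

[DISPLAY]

                    0
┌───┬───┬───┬───┐    
│ 7 │ 8 │ 9 │ ÷ │    
├───┼───┼───┼───┤    
│ 4 │ 5 │ 6 │ × │    
├───┼───┼───┼───┤    
│ 1 │ 2 │ 3 │ - │    
├───┼───┼───┼───┤    
│ 0 │ . │ = │ + │    
├───┼───┼───┼───┤    
│ C │ MC│ MR│ M+│    
└───┴───┴───┴───┘    
                     
                     
                     
                     
                     
                     


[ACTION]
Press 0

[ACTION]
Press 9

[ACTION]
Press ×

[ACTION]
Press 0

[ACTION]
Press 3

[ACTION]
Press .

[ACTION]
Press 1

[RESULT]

                  3.1
┌───┬───┬───┬───┐    
│ 7 │ 8 │ 9 │ ÷ │    
├───┼───┼───┼───┤    
│ 4 │ 5 │ 6 │ × │    
├───┼───┼───┼───┤    
│ 1 │ 2 │ 3 │ - │    
├───┼───┼───┼───┤    
│ 0 │ . │ = │ + │    
├───┼───┼───┼───┤    
│ C │ MC│ MR│ M+│    
└───┴───┴───┴───┘    
                     
                     
                     
                     
                     
                     


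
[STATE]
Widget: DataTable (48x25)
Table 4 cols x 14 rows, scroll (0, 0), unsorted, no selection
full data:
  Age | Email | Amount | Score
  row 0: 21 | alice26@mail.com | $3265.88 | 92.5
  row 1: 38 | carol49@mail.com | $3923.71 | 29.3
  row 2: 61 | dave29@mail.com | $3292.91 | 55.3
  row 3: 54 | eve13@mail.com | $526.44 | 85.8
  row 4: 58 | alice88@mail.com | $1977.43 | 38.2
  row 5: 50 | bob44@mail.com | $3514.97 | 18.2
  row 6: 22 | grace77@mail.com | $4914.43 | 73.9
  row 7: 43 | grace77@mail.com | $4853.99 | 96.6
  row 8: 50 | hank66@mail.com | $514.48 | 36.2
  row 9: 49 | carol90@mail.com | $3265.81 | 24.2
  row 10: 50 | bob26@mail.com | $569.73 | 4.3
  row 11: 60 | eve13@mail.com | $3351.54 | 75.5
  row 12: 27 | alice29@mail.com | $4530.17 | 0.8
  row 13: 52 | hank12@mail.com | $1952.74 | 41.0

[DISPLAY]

Age│Email           │Amount  │Score             
───┼────────────────┼────────┼─────             
21 │alice26@mail.com│$3265.88│92.5              
38 │carol49@mail.com│$3923.71│29.3              
61 │dave29@mail.com │$3292.91│55.3              
54 │eve13@mail.com  │$526.44 │85.8              
58 │alice88@mail.com│$1977.43│38.2              
50 │bob44@mail.com  │$3514.97│18.2              
22 │grace77@mail.com│$4914.43│73.9              
43 │grace77@mail.com│$4853.99│96.6              
50 │hank66@mail.com │$514.48 │36.2              
49 │carol90@mail.com│$3265.81│24.2              
50 │bob26@mail.com  │$569.73 │4.3               
60 │eve13@mail.com  │$3351.54│75.5              
27 │alice29@mail.com│$4530.17│0.8               
52 │hank12@mail.com │$1952.74│41.0              
                                                
                                                
                                                
                                                
                                                
                                                
                                                
                                                
                                                


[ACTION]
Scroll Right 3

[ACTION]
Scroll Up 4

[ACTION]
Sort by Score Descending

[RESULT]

Age│Email           │Amount  │Scor▼             
───┼────────────────┼────────┼─────             
43 │grace77@mail.com│$4853.99│96.6              
21 │alice26@mail.com│$3265.88│92.5              
54 │eve13@mail.com  │$526.44 │85.8              
60 │eve13@mail.com  │$3351.54│75.5              
22 │grace77@mail.com│$4914.43│73.9              
61 │dave29@mail.com │$3292.91│55.3              
52 │hank12@mail.com │$1952.74│41.0              
58 │alice88@mail.com│$1977.43│38.2              
50 │hank66@mail.com │$514.48 │36.2              
38 │carol49@mail.com│$3923.71│29.3              
49 │carol90@mail.com│$3265.81│24.2              
50 │bob44@mail.com  │$3514.97│18.2              
50 │bob26@mail.com  │$569.73 │4.3               
27 │alice29@mail.com│$4530.17│0.8               
                                                
                                                
                                                
                                                
                                                
                                                
                                                
                                                
                                                


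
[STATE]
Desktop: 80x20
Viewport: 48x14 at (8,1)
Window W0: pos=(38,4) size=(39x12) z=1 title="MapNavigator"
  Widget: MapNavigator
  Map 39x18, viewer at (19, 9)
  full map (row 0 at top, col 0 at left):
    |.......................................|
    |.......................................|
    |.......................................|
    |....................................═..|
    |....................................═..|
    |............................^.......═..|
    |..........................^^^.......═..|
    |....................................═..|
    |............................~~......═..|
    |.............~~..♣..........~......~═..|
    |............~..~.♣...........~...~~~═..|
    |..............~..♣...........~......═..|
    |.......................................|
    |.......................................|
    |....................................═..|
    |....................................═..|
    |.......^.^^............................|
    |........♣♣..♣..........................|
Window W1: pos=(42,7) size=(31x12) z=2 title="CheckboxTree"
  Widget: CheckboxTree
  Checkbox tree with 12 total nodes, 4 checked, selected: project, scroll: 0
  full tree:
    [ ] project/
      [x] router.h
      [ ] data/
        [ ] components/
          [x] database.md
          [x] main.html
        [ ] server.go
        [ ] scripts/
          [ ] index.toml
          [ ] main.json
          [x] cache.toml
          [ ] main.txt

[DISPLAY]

                                                
                                                
                                                
                              ┏━━━━━━━━━━━━━━━━━
                              ┃ MapNavigator    
                              ┠─────────────────
                              ┃...┏━━━━━━━━━━━━━
                              ┃...┃ CheckboxTree
                              ┃...┠─────────────
                              ┃...┃>[-] project/
                              ┃...┃   [x] router
                              ┃...┃   [-] data/ 
                              ┃...┃     [x] comp
                              ┃...┃       [x] da


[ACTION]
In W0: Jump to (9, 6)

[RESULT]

                                                
                                                
                                                
                              ┏━━━━━━━━━━━━━━━━━
                              ┃ MapNavigator    
                              ┠─────────────────
                              ┃   ┏━━━━━━━━━━━━━
                              ┃   ┃ CheckboxTree
                              ┃   ┠─────────────
                              ┃   ┃>[-] project/
                              ┃   ┃   [x] router
                              ┃   ┃   [-] data/ 
                              ┃   ┃     [x] comp
                              ┃   ┃       [x] da


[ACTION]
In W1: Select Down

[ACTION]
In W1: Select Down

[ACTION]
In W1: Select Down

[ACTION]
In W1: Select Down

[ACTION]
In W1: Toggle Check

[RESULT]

                                                
                                                
                                                
                              ┏━━━━━━━━━━━━━━━━━
                              ┃ MapNavigator    
                              ┠─────────────────
                              ┃   ┏━━━━━━━━━━━━━
                              ┃   ┃ CheckboxTree
                              ┃   ┠─────────────
                              ┃   ┃ [-] project/
                              ┃   ┃   [x] router
                              ┃   ┃   [-] data/ 
                              ┃   ┃     [-] comp
                              ┃   ┃>      [ ] da
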